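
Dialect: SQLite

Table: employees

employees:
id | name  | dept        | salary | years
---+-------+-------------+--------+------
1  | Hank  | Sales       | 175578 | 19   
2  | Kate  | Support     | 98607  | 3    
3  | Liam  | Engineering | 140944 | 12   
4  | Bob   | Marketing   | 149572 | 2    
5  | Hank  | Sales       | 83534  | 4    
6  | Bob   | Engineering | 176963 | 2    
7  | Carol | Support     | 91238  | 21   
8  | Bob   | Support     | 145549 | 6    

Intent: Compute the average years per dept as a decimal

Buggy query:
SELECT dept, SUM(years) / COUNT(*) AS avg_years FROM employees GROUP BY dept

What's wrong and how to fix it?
Bug: Both operands are integers, so '/' performs integer division and truncates

Fix: Cast one side to REAL so the division keeps the fractional part

Corrected query:
SELECT dept, SUM(years) * 1.0 / COUNT(*) AS avg_years FROM employees GROUP BY dept

Result:
dept        | avg_years
------------+----------
Engineering | 7        
Marketing   | 2        
Sales       | 11.5     
Support     | 10       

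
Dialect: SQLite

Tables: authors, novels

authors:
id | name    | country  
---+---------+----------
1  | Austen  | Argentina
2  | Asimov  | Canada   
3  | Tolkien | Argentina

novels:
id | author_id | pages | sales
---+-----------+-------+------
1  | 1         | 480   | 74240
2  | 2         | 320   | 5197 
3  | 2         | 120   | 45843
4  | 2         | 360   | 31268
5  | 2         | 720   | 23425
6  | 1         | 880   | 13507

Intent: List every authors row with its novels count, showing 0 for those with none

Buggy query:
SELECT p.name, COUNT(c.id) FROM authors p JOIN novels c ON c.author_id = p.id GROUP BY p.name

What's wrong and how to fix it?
Bug: An inner join excludes parents with zero children

Fix: Switch to LEFT JOIN to retain unmatched parent rows

Corrected query:
SELECT p.name, COUNT(c.id) FROM authors p LEFT JOIN novels c ON c.author_id = p.id GROUP BY p.name

Result:
name    | COUNT(c.id)
--------+------------
Asimov  | 4          
Austen  | 2          
Tolkien | 0          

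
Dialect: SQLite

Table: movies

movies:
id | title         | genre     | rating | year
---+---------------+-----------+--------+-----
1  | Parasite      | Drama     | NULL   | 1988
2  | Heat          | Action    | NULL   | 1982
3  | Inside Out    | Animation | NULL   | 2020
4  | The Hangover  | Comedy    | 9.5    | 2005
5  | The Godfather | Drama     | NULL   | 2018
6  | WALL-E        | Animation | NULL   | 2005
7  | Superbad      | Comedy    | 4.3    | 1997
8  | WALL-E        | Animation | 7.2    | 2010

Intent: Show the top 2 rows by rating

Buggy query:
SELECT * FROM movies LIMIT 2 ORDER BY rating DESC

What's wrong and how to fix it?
Bug: LIMIT must come after ORDER BY

Fix: Swap the clauses: ORDER BY first, then LIMIT

Corrected query:
SELECT * FROM movies ORDER BY rating DESC LIMIT 2

Result:
id | title        | genre     | rating | year
---+--------------+-----------+--------+-----
4  | The Hangover | Comedy    | 9.5    | 2005
8  | WALL-E       | Animation | 7.2    | 2010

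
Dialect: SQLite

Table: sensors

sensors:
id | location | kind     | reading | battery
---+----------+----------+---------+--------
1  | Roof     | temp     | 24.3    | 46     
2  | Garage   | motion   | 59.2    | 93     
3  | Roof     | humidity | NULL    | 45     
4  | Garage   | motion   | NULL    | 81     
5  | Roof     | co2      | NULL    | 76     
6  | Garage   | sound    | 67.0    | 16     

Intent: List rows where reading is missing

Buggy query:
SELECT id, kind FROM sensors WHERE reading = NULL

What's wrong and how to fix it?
Bug: '= NULL' is always unknown in SQL three-valued logic, so no rows match

Fix: Use IS NULL to test for NULL

Corrected query:
SELECT id, kind FROM sensors WHERE reading IS NULL

Result:
id | kind    
---+---------
3  | humidity
4  | motion  
5  | co2     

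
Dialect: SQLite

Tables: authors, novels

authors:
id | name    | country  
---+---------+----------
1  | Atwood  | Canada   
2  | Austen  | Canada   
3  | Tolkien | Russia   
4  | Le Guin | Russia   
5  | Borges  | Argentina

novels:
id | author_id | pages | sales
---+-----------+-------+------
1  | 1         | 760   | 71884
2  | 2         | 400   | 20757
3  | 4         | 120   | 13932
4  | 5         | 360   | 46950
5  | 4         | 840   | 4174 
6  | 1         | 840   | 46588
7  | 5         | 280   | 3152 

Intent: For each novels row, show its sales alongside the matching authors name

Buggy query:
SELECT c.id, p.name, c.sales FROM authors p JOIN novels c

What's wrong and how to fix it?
Bug: JOIN with no ON clause produces a cartesian product; every novels row pairs with every authors row

Fix: Add ON c.author_id = p.id to the JOIN

Corrected query:
SELECT c.id, p.name, c.sales FROM authors p JOIN novels c ON c.author_id = p.id

Result:
id | name    | sales
---+---------+------
1  | Atwood  | 71884
2  | Austen  | 20757
3  | Le Guin | 13932
4  | Borges  | 46950
5  | Le Guin | 4174 
6  | Atwood  | 46588
7  | Borges  | 3152 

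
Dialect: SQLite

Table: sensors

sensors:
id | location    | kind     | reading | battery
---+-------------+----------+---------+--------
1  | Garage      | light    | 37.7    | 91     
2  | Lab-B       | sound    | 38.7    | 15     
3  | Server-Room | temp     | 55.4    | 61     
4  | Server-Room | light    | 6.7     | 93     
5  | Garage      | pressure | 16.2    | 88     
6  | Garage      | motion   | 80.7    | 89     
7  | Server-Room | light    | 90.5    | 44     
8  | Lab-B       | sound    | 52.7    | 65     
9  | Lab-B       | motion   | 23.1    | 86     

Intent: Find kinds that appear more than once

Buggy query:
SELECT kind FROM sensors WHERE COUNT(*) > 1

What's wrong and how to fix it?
Bug: COUNT(*) is an aggregate and cannot be used in WHERE

Fix: Group first, then use HAVING for the count condition

Corrected query:
SELECT kind FROM sensors GROUP BY kind HAVING COUNT(*) > 1

Result:
kind  
------
light 
motion
sound 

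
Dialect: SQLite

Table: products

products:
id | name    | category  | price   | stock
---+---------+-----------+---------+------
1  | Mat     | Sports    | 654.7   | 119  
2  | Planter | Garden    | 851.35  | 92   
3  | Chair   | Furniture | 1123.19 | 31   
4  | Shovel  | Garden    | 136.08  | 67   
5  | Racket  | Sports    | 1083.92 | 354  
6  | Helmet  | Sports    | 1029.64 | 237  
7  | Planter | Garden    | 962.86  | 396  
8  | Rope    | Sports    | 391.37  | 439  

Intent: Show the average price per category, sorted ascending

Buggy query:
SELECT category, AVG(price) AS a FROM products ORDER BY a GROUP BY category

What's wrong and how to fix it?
Bug: ORDER BY appears before GROUP BY; SQL clause order requires GROUP BY first

Fix: Move ORDER BY to the end, after GROUP BY

Corrected query:
SELECT category, AVG(price) AS a FROM products GROUP BY category ORDER BY a

Result:
category  | a         
----------+-----------
Garden    | 650.096667
Sports    | 789.9075  
Furniture | 1123.19   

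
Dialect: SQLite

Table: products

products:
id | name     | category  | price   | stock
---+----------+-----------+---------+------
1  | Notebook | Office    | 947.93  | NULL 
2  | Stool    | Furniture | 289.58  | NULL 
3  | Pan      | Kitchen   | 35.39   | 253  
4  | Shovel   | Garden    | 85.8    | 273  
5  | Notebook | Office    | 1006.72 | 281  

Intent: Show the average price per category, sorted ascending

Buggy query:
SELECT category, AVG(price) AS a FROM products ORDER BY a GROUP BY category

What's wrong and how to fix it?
Bug: ORDER BY appears before GROUP BY; SQL clause order requires GROUP BY first

Fix: Move ORDER BY to the end, after GROUP BY

Corrected query:
SELECT category, AVG(price) AS a FROM products GROUP BY category ORDER BY a

Result:
category  | a      
----------+--------
Kitchen   | 35.39  
Garden    | 85.8   
Furniture | 289.58 
Office    | 977.325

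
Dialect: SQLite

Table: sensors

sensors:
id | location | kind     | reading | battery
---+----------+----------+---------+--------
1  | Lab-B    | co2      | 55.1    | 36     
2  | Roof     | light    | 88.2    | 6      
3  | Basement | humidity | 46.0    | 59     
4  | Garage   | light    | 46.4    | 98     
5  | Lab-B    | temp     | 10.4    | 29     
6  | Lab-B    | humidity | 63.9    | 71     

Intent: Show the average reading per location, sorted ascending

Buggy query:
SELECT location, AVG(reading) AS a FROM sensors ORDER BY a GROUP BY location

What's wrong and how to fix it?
Bug: GROUP BY must precede ORDER BY

Fix: Move ORDER BY to the end, after GROUP BY

Corrected query:
SELECT location, AVG(reading) AS a FROM sensors GROUP BY location ORDER BY a

Result:
location | a        
---------+----------
Lab-B    | 43.133333
Basement | 46       
Garage   | 46.4     
Roof     | 88.2     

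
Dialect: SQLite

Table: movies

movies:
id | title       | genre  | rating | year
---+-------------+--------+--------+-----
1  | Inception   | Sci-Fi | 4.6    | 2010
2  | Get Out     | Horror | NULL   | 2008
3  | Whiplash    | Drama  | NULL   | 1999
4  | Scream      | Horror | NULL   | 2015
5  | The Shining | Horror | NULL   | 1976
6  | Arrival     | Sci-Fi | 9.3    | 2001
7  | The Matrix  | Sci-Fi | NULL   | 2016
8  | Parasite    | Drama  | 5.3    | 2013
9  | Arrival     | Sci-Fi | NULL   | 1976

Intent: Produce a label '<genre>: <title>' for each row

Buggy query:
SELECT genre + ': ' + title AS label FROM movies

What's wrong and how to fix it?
Bug: SQLite uses || for string concatenation; + coerces text to numbers (yielding 0)

Fix: Replace + with || to concatenate text

Corrected query:
SELECT genre || ': ' || title AS label FROM movies

Result:
label              
-------------------
Sci-Fi: Inception  
Horror: Get Out    
Drama: Whiplash    
Horror: Scream     
Horror: The Shining
Sci-Fi: Arrival    
Sci-Fi: The Matrix 
Drama: Parasite    
Sci-Fi: Arrival    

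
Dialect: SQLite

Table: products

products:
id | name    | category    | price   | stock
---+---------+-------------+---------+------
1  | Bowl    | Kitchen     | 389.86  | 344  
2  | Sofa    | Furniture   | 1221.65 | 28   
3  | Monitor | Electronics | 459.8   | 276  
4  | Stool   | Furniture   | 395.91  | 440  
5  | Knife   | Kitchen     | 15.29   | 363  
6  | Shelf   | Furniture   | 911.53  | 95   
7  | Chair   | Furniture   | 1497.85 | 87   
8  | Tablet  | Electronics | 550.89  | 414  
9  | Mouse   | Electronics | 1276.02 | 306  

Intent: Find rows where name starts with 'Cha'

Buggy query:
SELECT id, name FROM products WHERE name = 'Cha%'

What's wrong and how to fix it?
Bug: Wildcards only work with LIKE; '=' treats '%' as a literal character

Fix: Replace '=' with LIKE so 'Cha%' is treated as a pattern

Corrected query:
SELECT id, name FROM products WHERE name LIKE 'Cha%'

Result:
id | name 
---+------
7  | Chair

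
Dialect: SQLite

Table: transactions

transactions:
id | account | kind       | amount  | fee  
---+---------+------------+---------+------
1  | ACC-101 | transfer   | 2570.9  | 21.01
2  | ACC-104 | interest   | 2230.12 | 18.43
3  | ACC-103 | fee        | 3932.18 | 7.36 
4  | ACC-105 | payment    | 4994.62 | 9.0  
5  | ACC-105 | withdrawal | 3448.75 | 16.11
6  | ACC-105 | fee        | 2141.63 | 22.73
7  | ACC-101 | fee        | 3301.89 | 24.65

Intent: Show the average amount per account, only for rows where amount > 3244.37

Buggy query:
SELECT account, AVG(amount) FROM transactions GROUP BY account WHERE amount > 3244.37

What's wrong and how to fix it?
Bug: Row-level WHERE must come before GROUP BY in the clause order

Fix: Move the WHERE clause before GROUP BY

Corrected query:
SELECT account, AVG(amount) FROM transactions WHERE amount > 3244.37 GROUP BY account

Result:
account | AVG(amount)
--------+------------
ACC-101 | 3301.89    
ACC-103 | 3932.18    
ACC-105 | 4221.685   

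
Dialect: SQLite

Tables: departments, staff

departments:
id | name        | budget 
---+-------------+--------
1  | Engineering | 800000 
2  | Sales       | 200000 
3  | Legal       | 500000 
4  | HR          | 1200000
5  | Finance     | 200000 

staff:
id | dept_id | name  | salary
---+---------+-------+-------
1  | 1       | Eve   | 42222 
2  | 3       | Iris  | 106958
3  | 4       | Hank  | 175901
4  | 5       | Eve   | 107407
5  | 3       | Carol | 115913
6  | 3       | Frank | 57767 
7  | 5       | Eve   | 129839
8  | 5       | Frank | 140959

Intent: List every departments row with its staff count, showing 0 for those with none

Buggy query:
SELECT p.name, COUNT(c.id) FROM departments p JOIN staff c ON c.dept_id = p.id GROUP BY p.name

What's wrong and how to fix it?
Bug: INNER JOIN drops departments rows that have no matching staff rows

Fix: Switch to LEFT JOIN to retain unmatched parent rows

Corrected query:
SELECT p.name, COUNT(c.id) FROM departments p LEFT JOIN staff c ON c.dept_id = p.id GROUP BY p.name

Result:
name        | COUNT(c.id)
------------+------------
Engineering | 1          
Finance     | 3          
HR          | 1          
Legal       | 3          
Sales       | 0          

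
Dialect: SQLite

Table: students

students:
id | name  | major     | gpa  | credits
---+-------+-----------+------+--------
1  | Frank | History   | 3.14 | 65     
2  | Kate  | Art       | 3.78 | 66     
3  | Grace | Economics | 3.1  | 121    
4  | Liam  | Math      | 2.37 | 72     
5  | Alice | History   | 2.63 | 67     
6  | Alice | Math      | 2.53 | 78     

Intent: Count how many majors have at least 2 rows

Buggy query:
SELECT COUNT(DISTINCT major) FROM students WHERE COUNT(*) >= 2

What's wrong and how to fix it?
Bug: COUNT(*) cannot appear in WHERE; the per-group count doesn't exist yet

Fix: Use a subquery that GROUPs and filters with HAVING, then count its rows

Corrected query:
SELECT COUNT(*) FROM (SELECT major FROM students GROUP BY major HAVING COUNT(*) >= 2)

Result:
COUNT(*)
--------
2       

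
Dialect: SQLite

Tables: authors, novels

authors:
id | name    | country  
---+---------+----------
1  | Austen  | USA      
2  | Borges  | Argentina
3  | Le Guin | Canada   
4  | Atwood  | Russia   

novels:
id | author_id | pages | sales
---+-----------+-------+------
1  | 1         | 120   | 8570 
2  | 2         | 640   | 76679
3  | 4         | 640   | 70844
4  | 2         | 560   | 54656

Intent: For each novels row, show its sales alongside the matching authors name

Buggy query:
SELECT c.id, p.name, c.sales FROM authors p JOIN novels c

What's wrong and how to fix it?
Bug: JOIN with no ON clause produces a cartesian product; every novels row pairs with every authors row

Fix: Add ON c.author_id = p.id to the JOIN

Corrected query:
SELECT c.id, p.name, c.sales FROM authors p JOIN novels c ON c.author_id = p.id

Result:
id | name   | sales
---+--------+------
1  | Austen | 8570 
2  | Borges | 76679
3  | Atwood | 70844
4  | Borges | 54656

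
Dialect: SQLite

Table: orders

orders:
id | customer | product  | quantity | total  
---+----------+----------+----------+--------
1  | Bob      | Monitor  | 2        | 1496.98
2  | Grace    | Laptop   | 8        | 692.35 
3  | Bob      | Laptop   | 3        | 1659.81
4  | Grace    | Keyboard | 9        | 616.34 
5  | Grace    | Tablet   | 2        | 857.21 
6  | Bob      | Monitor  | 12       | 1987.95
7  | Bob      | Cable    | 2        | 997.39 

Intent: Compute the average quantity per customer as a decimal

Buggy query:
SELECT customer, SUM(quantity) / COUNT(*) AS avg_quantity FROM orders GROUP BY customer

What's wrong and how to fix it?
Bug: SUM(quantity) and COUNT(*) are both integers; the division truncates the fractional part

Fix: Cast one side to REAL so the division keeps the fractional part

Corrected query:
SELECT customer, SUM(quantity) * 1.0 / COUNT(*) AS avg_quantity FROM orders GROUP BY customer

Result:
customer | avg_quantity
---------+-------------
Bob      | 4.75        
Grace    | 6.333333    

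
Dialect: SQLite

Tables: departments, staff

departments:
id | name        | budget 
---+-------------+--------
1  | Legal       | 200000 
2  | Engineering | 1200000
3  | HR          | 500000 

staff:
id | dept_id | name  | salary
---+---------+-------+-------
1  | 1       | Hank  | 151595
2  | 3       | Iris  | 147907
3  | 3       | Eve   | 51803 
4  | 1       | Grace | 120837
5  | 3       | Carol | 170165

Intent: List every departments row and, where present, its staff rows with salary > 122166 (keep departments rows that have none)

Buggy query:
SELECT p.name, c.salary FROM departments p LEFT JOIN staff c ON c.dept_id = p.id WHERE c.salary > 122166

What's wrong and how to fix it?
Bug: A WHERE condition on the right-hand table after LEFT JOIN drops unmatched parents

Fix: Put 'c.salary > 122166' in the JOIN's ON clause instead of WHERE

Corrected query:
SELECT p.name, c.salary FROM departments p LEFT JOIN staff c ON c.dept_id = p.id AND c.salary > 122166

Result:
name        | salary
------------+-------
Legal       | 151595
Engineering | NULL  
HR          | 147907
HR          | 170165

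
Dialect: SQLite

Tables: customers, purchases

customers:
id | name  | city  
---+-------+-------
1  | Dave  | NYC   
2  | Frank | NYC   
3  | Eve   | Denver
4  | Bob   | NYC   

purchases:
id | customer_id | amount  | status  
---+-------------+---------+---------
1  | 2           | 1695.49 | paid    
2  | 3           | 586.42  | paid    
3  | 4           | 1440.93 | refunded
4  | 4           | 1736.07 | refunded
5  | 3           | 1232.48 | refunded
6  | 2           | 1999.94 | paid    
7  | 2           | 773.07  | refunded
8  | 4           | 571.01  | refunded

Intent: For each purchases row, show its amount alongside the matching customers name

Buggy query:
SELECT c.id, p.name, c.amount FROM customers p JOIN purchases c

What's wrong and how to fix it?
Bug: Missing join condition: each purchases row is matched to all customers rows instead of just its own

Fix: Add ON c.customer_id = p.id to the JOIN

Corrected query:
SELECT c.id, p.name, c.amount FROM customers p JOIN purchases c ON c.customer_id = p.id

Result:
id | name  | amount 
---+-------+--------
1  | Frank | 1695.49
2  | Eve   | 586.42 
3  | Bob   | 1440.93
4  | Bob   | 1736.07
5  | Eve   | 1232.48
6  | Frank | 1999.94
7  | Frank | 773.07 
8  | Bob   | 571.01 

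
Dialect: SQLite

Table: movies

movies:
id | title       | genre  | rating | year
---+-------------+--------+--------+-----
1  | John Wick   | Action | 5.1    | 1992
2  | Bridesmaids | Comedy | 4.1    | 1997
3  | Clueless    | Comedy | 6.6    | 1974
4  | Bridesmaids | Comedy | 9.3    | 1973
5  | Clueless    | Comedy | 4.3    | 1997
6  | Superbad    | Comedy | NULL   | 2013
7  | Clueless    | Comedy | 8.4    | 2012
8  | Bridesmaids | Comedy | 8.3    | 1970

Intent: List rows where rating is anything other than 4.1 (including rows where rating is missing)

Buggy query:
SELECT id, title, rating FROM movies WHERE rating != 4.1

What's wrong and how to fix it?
Bug: Inequality against NULL is unknown, not true; rows with NULL are dropped

Fix: Handle NULL separately with IS NULL alongside the inequality

Corrected query:
SELECT id, title, rating FROM movies WHERE rating != 4.1 OR rating IS NULL

Result:
id | title       | rating
---+-------------+-------
1  | John Wick   | 5.1   
3  | Clueless    | 6.6   
4  | Bridesmaids | 9.3   
5  | Clueless    | 4.3   
6  | Superbad    | NULL  
7  | Clueless    | 8.4   
8  | Bridesmaids | 8.3   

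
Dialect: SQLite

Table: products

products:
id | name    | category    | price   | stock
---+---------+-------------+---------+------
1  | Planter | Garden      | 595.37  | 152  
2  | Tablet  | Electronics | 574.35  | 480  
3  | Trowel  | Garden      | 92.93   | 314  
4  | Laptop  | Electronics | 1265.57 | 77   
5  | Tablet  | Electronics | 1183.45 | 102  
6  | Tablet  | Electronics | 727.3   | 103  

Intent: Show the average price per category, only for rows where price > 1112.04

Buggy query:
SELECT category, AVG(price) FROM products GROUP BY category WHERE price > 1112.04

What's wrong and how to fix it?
Bug: Row-level WHERE must come before GROUP BY in the clause order

Fix: Move the WHERE clause before GROUP BY

Corrected query:
SELECT category, AVG(price) FROM products WHERE price > 1112.04 GROUP BY category

Result:
category    | AVG(price)
------------+-----------
Electronics | 1224.51   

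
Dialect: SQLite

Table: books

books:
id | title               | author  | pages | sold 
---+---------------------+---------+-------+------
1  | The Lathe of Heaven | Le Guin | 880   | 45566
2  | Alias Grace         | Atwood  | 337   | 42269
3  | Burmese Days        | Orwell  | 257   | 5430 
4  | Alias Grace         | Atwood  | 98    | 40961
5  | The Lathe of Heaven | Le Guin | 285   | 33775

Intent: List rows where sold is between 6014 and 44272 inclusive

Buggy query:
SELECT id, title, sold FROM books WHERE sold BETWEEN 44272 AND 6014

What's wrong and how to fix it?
Bug: BETWEEN expects the lower bound first; with 44272 AND 6014 the range is empty

Fix: Write BETWEEN 6014 AND 44272

Corrected query:
SELECT id, title, sold FROM books WHERE sold BETWEEN 6014 AND 44272

Result:
id | title               | sold 
---+---------------------+------
2  | Alias Grace         | 42269
4  | Alias Grace         | 40961
5  | The Lathe of Heaven | 33775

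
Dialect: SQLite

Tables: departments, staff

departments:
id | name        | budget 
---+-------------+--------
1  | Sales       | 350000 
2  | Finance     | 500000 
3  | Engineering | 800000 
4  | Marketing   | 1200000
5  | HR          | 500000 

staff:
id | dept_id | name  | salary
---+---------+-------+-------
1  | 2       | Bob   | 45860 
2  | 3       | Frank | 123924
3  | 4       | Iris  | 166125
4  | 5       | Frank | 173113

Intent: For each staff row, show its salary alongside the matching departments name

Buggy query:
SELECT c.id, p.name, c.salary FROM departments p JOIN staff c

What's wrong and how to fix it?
Bug: JOIN with no ON clause produces a cartesian product; every staff row pairs with every departments row

Fix: Specify the join condition linking the foreign key to the parent id

Corrected query:
SELECT c.id, p.name, c.salary FROM departments p JOIN staff c ON c.dept_id = p.id

Result:
id | name        | salary
---+-------------+-------
1  | Finance     | 45860 
2  | Engineering | 123924
3  | Marketing   | 166125
4  | HR          | 173113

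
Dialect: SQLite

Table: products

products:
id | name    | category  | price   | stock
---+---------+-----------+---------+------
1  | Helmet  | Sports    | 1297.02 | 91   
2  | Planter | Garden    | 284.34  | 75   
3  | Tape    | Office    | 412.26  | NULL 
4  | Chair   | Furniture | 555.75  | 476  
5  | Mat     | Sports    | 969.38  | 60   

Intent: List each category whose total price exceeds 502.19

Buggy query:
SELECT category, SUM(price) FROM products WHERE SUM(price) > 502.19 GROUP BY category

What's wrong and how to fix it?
Bug: Aggregate functions cannot appear in a WHERE clause

Fix: Move the aggregate condition to a HAVING clause

Corrected query:
SELECT category, SUM(price) FROM products GROUP BY category HAVING SUM(price) > 502.19

Result:
category  | SUM(price)
----------+-----------
Furniture | 555.75    
Sports    | 2266.4    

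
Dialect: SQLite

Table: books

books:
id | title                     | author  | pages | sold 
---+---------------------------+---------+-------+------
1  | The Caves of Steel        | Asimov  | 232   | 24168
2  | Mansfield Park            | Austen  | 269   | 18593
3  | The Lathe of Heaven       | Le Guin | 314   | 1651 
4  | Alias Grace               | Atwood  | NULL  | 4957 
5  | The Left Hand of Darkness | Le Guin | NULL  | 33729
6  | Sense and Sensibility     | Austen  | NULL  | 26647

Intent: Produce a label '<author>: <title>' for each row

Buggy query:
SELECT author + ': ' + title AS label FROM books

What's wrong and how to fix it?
Bug: '+' is numeric addition; on text columns SQLite converts them to 0 instead of concatenating

Fix: Replace + with || to concatenate text

Corrected query:
SELECT author || ': ' || title AS label FROM books

Result:
label                             
----------------------------------
Asimov: The Caves of Steel        
Austen: Mansfield Park            
Le Guin: The Lathe of Heaven      
Atwood: Alias Grace               
Le Guin: The Left Hand of Darkness
Austen: Sense and Sensibility     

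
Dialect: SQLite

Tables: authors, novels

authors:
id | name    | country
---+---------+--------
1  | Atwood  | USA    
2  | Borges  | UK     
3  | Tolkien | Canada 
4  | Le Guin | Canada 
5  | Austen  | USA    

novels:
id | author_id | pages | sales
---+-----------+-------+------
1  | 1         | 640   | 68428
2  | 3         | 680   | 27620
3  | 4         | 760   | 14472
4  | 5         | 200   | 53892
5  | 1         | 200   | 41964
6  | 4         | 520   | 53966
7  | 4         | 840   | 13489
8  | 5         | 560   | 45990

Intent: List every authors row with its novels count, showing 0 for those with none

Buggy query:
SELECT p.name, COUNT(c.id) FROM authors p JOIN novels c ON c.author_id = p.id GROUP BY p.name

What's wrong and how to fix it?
Bug: An inner join excludes parents with zero children

Fix: Use LEFT JOIN so parents without children still appear (COUNT(c.id) gives 0)

Corrected query:
SELECT p.name, COUNT(c.id) FROM authors p LEFT JOIN novels c ON c.author_id = p.id GROUP BY p.name

Result:
name    | COUNT(c.id)
--------+------------
Atwood  | 2          
Austen  | 2          
Borges  | 0          
Le Guin | 3          
Tolkien | 1          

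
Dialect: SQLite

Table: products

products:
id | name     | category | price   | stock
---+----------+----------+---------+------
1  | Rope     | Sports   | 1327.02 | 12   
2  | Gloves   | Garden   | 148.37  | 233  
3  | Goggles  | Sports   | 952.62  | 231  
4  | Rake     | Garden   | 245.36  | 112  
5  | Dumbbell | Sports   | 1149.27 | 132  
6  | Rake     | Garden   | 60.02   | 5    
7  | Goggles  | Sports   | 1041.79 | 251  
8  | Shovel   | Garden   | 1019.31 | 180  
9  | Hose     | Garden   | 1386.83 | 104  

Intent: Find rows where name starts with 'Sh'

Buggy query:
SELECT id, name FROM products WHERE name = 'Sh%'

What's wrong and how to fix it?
Bug: Wildcards only work with LIKE; '=' treats '%' as a literal character

Fix: Replace '=' with LIKE so 'Sh%' is treated as a pattern

Corrected query:
SELECT id, name FROM products WHERE name LIKE 'Sh%'

Result:
id | name  
---+-------
8  | Shovel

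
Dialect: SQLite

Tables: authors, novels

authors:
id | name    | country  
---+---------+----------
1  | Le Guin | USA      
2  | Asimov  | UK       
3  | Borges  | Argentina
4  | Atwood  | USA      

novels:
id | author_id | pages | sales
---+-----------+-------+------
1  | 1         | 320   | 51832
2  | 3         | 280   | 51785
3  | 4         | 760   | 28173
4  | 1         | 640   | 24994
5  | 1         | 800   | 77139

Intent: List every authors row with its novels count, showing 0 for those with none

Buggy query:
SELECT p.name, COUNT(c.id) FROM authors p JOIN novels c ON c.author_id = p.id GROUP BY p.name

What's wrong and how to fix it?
Bug: An inner join excludes parents with zero children

Fix: Switch to LEFT JOIN to retain unmatched parent rows

Corrected query:
SELECT p.name, COUNT(c.id) FROM authors p LEFT JOIN novels c ON c.author_id = p.id GROUP BY p.name

Result:
name    | COUNT(c.id)
--------+------------
Asimov  | 0          
Atwood  | 1          
Borges  | 1          
Le Guin | 3          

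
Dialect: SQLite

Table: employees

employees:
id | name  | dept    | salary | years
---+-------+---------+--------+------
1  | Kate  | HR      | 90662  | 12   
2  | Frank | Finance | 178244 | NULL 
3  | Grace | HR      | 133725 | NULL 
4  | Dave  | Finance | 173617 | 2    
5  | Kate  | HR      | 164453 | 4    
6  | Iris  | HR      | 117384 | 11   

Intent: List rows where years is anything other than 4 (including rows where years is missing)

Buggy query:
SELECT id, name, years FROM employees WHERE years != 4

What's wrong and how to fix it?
Bug: 'years != 4' is unknown when years is NULL, so NULL rows are silently excluded

Fix: Handle NULL separately with IS NULL alongside the inequality

Corrected query:
SELECT id, name, years FROM employees WHERE years != 4 OR years IS NULL

Result:
id | name  | years
---+-------+------
1  | Kate  | 12   
2  | Frank | NULL 
3  | Grace | NULL 
4  | Dave  | 2    
6  | Iris  | 11   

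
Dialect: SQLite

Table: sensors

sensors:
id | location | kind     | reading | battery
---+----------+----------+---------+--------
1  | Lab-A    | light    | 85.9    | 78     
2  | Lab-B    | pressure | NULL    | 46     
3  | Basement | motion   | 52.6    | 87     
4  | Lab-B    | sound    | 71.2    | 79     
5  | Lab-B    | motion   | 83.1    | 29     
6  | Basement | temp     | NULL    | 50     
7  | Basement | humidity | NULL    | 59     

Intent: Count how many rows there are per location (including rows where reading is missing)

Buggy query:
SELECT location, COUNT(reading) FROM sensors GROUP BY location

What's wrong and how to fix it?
Bug: COUNT(reading) skips NULLs, so groups with missing reading are undercounted

Fix: Use COUNT(*) to count all rows regardless of NULL

Corrected query:
SELECT location, COUNT(*) FROM sensors GROUP BY location

Result:
location | COUNT(*)
---------+---------
Basement | 3       
Lab-A    | 1       
Lab-B    | 3       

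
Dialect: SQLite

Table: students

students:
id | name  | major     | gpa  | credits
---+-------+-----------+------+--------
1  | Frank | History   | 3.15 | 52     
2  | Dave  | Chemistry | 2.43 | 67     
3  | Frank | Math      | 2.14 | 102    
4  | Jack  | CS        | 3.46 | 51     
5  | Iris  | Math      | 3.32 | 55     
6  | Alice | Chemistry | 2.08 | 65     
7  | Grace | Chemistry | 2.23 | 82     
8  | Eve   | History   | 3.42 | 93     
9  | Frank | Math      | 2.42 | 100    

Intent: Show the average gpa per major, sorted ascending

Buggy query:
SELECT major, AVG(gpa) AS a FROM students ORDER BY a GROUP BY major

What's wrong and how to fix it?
Bug: ORDER BY appears before GROUP BY; SQL clause order requires GROUP BY first

Fix: Move ORDER BY to the end, after GROUP BY

Corrected query:
SELECT major, AVG(gpa) AS a FROM students GROUP BY major ORDER BY a

Result:
major     | a       
----------+---------
Chemistry | 2.246667
Math      | 2.626667
History   | 3.285   
CS        | 3.46    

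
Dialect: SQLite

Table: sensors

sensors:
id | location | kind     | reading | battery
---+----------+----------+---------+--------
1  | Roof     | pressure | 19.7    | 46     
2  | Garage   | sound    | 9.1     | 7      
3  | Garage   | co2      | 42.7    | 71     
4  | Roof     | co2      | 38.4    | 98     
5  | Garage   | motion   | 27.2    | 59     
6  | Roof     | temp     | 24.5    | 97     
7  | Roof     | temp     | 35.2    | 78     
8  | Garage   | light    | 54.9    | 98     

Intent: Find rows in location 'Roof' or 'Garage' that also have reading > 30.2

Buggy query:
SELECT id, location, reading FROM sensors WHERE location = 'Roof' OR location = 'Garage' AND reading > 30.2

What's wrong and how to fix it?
Bug: Without parentheses, AND is evaluated before OR, so the reading filter only applies to the 'Garage' branch

Fix: Group the OR with parentheses (or use IN), then AND the threshold

Corrected query:
SELECT id, location, reading FROM sensors WHERE (location = 'Roof' OR location = 'Garage') AND reading > 30.2

Result:
id | location | reading
---+----------+--------
3  | Garage   | 42.7   
4  | Roof     | 38.4   
7  | Roof     | 35.2   
8  | Garage   | 54.9   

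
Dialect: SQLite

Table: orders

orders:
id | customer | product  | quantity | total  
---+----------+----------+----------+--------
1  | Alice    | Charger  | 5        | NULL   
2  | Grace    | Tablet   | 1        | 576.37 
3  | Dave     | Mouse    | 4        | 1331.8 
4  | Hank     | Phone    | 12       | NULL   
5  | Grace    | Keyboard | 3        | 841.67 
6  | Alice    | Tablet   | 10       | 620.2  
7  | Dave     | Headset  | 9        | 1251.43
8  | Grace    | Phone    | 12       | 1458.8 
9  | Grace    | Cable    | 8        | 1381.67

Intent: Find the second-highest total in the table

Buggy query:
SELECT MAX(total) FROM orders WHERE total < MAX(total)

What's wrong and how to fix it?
Bug: MAX(total) on the right of the comparison is an aggregate-in-WHERE error

Fix: Put the inner MAX in a scalar subquery

Corrected query:
SELECT MAX(total) FROM orders WHERE total < (SELECT MAX(total) FROM orders)

Result:
MAX(total)
----------
1381.67   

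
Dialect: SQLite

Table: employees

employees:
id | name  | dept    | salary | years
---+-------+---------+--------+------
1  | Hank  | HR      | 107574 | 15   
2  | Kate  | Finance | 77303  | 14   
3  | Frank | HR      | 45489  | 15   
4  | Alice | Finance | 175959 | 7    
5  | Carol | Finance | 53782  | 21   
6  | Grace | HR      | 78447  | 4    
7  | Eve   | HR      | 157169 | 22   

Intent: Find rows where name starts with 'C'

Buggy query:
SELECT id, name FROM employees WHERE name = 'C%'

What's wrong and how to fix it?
Bug: Wildcards only work with LIKE; '=' treats '%' as a literal character

Fix: Use LIKE for wildcard pattern matching

Corrected query:
SELECT id, name FROM employees WHERE name LIKE 'C%'

Result:
id | name 
---+------
5  | Carol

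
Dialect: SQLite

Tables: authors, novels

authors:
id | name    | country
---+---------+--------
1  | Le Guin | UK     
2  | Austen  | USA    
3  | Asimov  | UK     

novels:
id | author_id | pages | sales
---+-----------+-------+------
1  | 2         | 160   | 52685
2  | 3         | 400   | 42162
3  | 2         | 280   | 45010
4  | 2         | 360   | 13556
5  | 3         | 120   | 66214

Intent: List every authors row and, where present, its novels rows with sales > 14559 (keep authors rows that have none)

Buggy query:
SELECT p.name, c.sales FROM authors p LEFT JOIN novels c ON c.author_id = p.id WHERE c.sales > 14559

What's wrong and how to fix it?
Bug: Filtering c.sales in WHERE discards the NULL rows produced by LEFT JOIN, turning it into an inner join

Fix: Put 'c.sales > 14559' in the JOIN's ON clause instead of WHERE

Corrected query:
SELECT p.name, c.sales FROM authors p LEFT JOIN novels c ON c.author_id = p.id AND c.sales > 14559

Result:
name    | sales
--------+------
Le Guin | NULL 
Austen  | 45010
Austen  | 52685
Asimov  | 42162
Asimov  | 66214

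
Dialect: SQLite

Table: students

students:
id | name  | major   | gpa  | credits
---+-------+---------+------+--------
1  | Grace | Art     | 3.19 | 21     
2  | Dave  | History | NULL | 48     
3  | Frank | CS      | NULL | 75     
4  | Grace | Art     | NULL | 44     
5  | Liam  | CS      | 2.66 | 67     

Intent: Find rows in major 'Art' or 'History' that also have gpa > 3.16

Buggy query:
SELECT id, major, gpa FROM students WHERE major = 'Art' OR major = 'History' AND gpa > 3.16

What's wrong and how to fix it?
Bug: Without parentheses, AND is evaluated before OR, so the gpa filter only applies to the 'History' branch

Fix: Add parentheses around the OR so the AND applies to both alternatives

Corrected query:
SELECT id, major, gpa FROM students WHERE (major = 'Art' OR major = 'History') AND gpa > 3.16

Result:
id | major | gpa 
---+-------+-----
1  | Art   | 3.19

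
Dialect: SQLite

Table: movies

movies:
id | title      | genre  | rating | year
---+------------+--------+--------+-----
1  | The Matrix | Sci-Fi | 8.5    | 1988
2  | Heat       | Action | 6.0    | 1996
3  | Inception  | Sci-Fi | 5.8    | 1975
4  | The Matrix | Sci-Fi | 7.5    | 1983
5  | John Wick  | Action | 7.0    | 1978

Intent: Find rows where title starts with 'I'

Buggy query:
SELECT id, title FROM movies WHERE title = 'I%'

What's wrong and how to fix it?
Bug: Wildcards only work with LIKE; '=' treats '%' as a literal character

Fix: Use LIKE for wildcard pattern matching

Corrected query:
SELECT id, title FROM movies WHERE title LIKE 'I%'

Result:
id | title    
---+----------
3  | Inception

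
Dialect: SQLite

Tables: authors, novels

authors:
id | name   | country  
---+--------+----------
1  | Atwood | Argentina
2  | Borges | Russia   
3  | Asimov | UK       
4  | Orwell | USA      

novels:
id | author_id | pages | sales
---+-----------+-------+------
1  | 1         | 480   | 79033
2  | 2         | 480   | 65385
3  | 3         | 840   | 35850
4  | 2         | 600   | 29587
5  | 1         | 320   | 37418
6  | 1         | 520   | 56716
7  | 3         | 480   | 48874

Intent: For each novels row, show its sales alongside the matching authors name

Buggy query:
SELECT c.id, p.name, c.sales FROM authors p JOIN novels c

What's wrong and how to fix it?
Bug: JOIN with no ON clause produces a cartesian product; every novels row pairs with every authors row

Fix: Specify the join condition linking the foreign key to the parent id

Corrected query:
SELECT c.id, p.name, c.sales FROM authors p JOIN novels c ON c.author_id = p.id

Result:
id | name   | sales
---+--------+------
1  | Atwood | 79033
2  | Borges | 65385
3  | Asimov | 35850
4  | Borges | 29587
5  | Atwood | 37418
6  | Atwood | 56716
7  | Asimov | 48874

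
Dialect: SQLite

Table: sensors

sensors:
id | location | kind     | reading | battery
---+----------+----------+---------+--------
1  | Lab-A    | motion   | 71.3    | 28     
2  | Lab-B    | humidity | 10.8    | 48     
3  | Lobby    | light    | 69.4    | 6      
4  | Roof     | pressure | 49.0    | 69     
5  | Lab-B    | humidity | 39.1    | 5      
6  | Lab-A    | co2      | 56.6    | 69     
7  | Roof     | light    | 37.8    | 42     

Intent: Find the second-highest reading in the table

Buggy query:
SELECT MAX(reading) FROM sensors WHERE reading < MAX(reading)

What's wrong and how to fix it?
Bug: MAX(reading) on the right of the comparison is an aggregate-in-WHERE error

Fix: Put the inner MAX in a scalar subquery

Corrected query:
SELECT MAX(reading) FROM sensors WHERE reading < (SELECT MAX(reading) FROM sensors)

Result:
MAX(reading)
------------
69.4        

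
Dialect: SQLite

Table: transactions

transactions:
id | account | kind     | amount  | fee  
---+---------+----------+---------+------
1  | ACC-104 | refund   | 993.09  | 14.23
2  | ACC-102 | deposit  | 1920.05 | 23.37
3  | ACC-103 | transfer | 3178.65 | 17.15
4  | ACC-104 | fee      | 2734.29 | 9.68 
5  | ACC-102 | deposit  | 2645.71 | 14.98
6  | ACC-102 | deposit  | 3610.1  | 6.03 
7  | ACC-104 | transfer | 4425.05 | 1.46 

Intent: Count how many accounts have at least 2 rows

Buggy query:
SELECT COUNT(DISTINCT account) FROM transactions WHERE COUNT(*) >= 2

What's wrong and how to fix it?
Bug: WHERE filters individual rows, not groups, so a group-level COUNT is invalid there

Fix: Use a subquery that GROUPs and filters with HAVING, then count its rows

Corrected query:
SELECT COUNT(*) FROM (SELECT account FROM transactions GROUP BY account HAVING COUNT(*) >= 2)

Result:
COUNT(*)
--------
2       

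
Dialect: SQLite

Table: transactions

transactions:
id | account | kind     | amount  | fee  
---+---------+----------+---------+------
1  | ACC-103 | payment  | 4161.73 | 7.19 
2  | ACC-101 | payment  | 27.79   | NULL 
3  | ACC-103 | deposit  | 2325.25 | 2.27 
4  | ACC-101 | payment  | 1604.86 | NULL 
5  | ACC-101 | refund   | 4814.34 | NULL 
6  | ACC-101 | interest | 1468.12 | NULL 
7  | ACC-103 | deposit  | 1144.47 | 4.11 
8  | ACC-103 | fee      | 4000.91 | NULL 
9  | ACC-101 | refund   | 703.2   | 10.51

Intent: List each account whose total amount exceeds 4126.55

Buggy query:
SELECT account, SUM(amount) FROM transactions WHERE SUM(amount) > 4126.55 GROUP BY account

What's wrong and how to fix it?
Bug: Aggregate functions cannot appear in a WHERE clause

Fix: Use HAVING (which filters groups after aggregation) instead of WHERE

Corrected query:
SELECT account, SUM(amount) FROM transactions GROUP BY account HAVING SUM(amount) > 4126.55

Result:
account | SUM(amount)
--------+------------
ACC-101 | 8618.31    
ACC-103 | 11632.36   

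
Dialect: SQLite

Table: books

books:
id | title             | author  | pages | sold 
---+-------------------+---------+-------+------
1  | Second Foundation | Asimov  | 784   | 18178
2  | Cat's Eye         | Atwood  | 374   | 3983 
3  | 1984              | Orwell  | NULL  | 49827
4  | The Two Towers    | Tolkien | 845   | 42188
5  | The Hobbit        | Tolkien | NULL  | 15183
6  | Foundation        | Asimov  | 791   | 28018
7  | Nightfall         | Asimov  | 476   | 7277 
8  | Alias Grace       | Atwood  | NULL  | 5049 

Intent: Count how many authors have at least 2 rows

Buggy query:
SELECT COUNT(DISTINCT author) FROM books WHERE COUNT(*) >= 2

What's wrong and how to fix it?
Bug: WHERE filters individual rows, not groups, so a group-level COUNT is invalid there

Fix: Group first with HAVING COUNT(*) >= 2, then COUNT the resulting groups

Corrected query:
SELECT COUNT(*) FROM (SELECT author FROM books GROUP BY author HAVING COUNT(*) >= 2)

Result:
COUNT(*)
--------
3       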